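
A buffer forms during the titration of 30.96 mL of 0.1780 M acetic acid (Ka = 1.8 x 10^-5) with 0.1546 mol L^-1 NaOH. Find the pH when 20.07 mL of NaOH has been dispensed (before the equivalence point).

4.85

Initial n(CH3COOH) = 0.1780 x 0.03096 = 0.005511 mol.
n(NaOH) added = 0.1546 x 0.02007 = 0.003103 mol, converting that many moles of CH3COOH to CH3COO-.
Remaining n(CH3COOH) = 0.002408 mol; n(CH3COO-) = 0.003103 mol.
By Henderson-Hasselbalch, pH = pKa + log([A^-]/[HA]) = 4.74 + log(0.003103/0.002408) = 4.74 + (+0.11) = 4.85.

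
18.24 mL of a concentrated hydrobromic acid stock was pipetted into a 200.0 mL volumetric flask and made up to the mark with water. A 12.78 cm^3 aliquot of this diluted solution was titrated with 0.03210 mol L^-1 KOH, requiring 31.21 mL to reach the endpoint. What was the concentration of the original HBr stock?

n(KOH) = 0.03210 x 0.03121 = 0.001002 mol.
n(HBr) in the aliquot = 0.001002 mol.
[diluted HBr] = 0.001002 / 0.01278 = 0.07839 M.
Dilution factor = 200.0/18.24 = 10.96, so [stock] = 0.07839 x 10.96 = 0.860 M.

0.860 M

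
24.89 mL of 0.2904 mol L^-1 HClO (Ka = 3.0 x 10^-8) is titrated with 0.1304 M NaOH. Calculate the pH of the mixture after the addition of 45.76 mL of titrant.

Initial n(HClO) = 0.2904 x 0.02489 = 0.007228 mol.
n(NaOH) added = 0.1304 x 0.04576 = 0.005967 mol, converting that many moles of HClO to ClO-.
Remaining n(HClO) = 0.001261 mol; n(ClO-) = 0.005967 mol.
By Henderson-Hasselbalch, pH = pKa + log([A^-]/[HA]) = 7.52 + log(0.005967/0.001261) = 7.52 + (+0.68) = 8.20.

8.20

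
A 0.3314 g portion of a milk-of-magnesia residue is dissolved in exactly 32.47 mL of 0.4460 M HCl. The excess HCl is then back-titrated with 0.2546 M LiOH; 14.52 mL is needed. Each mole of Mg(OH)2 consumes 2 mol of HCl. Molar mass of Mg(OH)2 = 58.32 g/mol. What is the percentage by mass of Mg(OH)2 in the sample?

Total n(HCl) added = 0.4460 x 0.03247 = 0.01448 mol.
n(LiOH) used = 0.2546 x 0.01452 = 0.003697 mol, which equals the excess n(HCl).
So n(HCl) consumed by the sample = 0.01448 - 0.003697 = 0.01078 mol.
n(Mg(OH)2) = 0.01078 / 2 = 0.005392 mol.
mass Mg(OH)2 = 0.005392 x 58.32 = 0.3145 g, so %Mg(OH)2 = 0.3145/0.3314 x 100 = 94.9%.

94.9%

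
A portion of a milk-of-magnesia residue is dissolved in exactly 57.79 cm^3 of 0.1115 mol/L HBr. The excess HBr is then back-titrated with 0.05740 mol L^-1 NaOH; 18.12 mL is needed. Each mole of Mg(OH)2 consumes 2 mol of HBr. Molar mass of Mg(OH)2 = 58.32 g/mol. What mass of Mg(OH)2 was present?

0.158 g

Total n(HBr) added = 0.1115 x 0.05779 = 0.006444 mol.
n(NaOH) used = 0.05740 x 0.01812 = 0.001040 mol, which equals the excess n(HBr).
So n(HBr) consumed by the sample = 0.006444 - 0.001040 = 0.005403 mol.
n(Mg(OH)2) = 0.005403 / 2 = 0.002702 mol.
mass = 0.002702 mol x 58.32 g/mol = 0.158 g.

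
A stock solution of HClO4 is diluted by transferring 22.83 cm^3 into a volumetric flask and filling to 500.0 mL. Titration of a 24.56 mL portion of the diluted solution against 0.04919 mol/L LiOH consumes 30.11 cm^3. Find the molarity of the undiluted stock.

n(LiOH) = 0.04919 x 0.03011 = 0.001481 mol.
n(HClO4) in the aliquot = 0.001481 mol.
[diluted HClO4] = 0.001481 / 0.02456 = 0.06031 M.
Dilution factor = 500.0/22.83 = 21.90, so [stock] = 0.06031 x 21.90 = 1.32 M.

1.32 M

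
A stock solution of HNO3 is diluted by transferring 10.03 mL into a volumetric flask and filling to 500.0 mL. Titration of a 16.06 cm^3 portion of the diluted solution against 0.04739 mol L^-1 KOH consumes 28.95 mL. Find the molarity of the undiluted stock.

4.26 M

n(KOH) = 0.04739 x 0.02895 = 0.001372 mol.
n(HNO3) in the aliquot = 0.001372 mol.
[diluted HNO3] = 0.001372 / 0.01606 = 0.08543 M.
Dilution factor = 500.0/10.03 = 49.85, so [stock] = 0.08543 x 49.85 = 4.26 M.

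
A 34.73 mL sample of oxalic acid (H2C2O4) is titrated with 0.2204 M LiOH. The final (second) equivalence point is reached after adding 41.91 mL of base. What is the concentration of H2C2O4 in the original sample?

0.133 M

n(LiOH) = 0.2204 x 0.04191 = 0.009237 mol.
At the final (second) equivalence point, 2 mol OH^- react per mol H2C2O4, so n(H2C2O4) = 0.009237 / 2 = 0.004618 mol.
[H2C2O4] = 0.004618 / 0.03473 L = 0.133 M.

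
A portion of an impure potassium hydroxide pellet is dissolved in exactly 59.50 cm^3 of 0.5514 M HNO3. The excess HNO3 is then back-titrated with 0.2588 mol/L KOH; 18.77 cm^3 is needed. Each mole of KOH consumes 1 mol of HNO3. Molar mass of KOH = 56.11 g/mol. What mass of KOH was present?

1.57 g

Total n(HNO3) added = 0.5514 x 0.05950 = 0.03281 mol.
n(KOH) used = 0.2588 x 0.01877 = 0.004858 mol, which equals the excess n(HNO3).
So n(HNO3) consumed by the sample = 0.03281 - 0.004858 = 0.02795 mol.
n(KOH) = 0.02795 / 1 = 0.02795 mol.
mass = 0.02795 mol x 56.11 g/mol = 1.57 g.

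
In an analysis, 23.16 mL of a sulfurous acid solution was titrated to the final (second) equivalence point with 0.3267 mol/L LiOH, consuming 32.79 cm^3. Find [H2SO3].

0.231 M

n(LiOH) = 0.3267 x 0.03279 = 0.01071 mol.
At the final (second) equivalence point, 2 mol OH^- react per mol H2SO3, so n(H2SO3) = 0.01071 / 2 = 0.005356 mol.
[H2SO3] = 0.005356 / 0.02316 L = 0.231 M.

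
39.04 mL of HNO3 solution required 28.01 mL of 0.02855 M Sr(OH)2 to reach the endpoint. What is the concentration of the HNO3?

n(Sr(OH)2) delivered = 0.02855 x 0.02801 = 0.0007997 mol.
The reaction is 2 HNO3 + 1 Sr(OH)2, so n(HNO3) = 0.0007997 x 2/1 = 0.001599 mol.
[HNO3] = 0.001599 mol / 0.03904 L = 0.0410 M.

0.0410 M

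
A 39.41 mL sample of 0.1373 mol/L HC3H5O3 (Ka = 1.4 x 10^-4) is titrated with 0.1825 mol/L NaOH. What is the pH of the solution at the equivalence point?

8.37

n(HC3H5O3) = 0.1373 x 0.03941 = 0.005411 mol; V(NaOH) at equivalence = 0.005411/0.1825 = 0.02965 L.
At equivalence all the acid is converted to C3H5O3-; total volume = 0.03941 + 0.02965 = 0.06906 L, so [C3H5O3-] = 0.005411/0.06906 = 0.07835 M.
Kb = Kw/Ka = 1.0e-14 / 1.4 x 10^-4 = 7.14e-11.
[OH^-] = sqrt(Kb x [C3H5O3-]) = sqrt(7.14e-11 x 0.07835) = 2.37e-6 M.
pOH = 5.63, so pH = 14.00 - 5.63 = 8.37.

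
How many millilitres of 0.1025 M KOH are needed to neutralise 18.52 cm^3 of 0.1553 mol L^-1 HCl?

28.1 mL

n(HCl) = 0.1553 mol/L x 0.01852 L = 0.002876 mol.
At equivalence n(KOH) = n(HCl) = 0.002876 mol.
V(KOH) = 0.002876 / 0.1025 = 0.02806 L = 28.1 mL.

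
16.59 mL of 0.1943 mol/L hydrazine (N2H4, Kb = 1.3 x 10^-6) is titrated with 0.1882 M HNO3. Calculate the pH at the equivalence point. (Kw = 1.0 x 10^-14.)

4.57

n(N2H4) = 0.1943 x 0.01659 = 0.003223 mol; V(HNO3) at equivalence = 0.003223/0.1882 = 0.01713 L.
At equivalence the base is fully converted to N2H5+; total volume = 0.03372 L, so [N2H5+] = 0.003223/0.03372 = 0.09560 M.
Ka(N2H5+) = Kw/Kb = 1.0e-14 / 1.3 x 10^-6 = 7.69e-9.
[H^+] = sqrt(Ka x [N2H5+]) = sqrt(7.69e-9 x 0.09560) = 2.71e-5 M.
pH = -log(2.71e-5) = 4.57.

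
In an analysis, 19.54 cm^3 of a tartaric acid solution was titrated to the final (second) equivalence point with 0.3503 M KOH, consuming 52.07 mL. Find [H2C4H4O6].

n(KOH) = 0.3503 x 0.05207 = 0.01824 mol.
At the final (second) equivalence point, 2 mol OH^- react per mol H2C4H4O6, so n(H2C4H4O6) = 0.01824 / 2 = 0.009120 mol.
[H2C4H4O6] = 0.009120 / 0.01954 L = 0.467 M.

0.467 M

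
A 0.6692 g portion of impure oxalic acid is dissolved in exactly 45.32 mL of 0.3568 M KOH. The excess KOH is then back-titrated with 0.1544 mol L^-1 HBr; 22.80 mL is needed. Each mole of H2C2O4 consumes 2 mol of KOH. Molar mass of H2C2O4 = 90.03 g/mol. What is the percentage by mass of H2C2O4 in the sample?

Total n(KOH) added = 0.3568 x 0.04532 = 0.01617 mol.
n(HBr) used = 0.1544 x 0.02280 = 0.003520 mol, which equals the excess n(KOH).
So n(KOH) consumed by the sample = 0.01617 - 0.003520 = 0.01265 mol.
n(H2C2O4) = 0.01265 / 2 = 0.006325 mol.
mass H2C2O4 = 0.006325 x 90.03 = 0.5694 g, so %H2C2O4 = 0.5694/0.6692 x 100 = 85.1%.

85.1%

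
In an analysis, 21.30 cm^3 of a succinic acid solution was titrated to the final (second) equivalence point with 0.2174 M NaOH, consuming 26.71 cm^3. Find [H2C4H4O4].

n(NaOH) = 0.2174 x 0.02671 = 0.005807 mol.
At the final (second) equivalence point, 2 mol OH^- react per mol H2C4H4O4, so n(H2C4H4O4) = 0.005807 / 2 = 0.002903 mol.
[H2C4H4O4] = 0.002903 / 0.02130 L = 0.136 M.

0.136 M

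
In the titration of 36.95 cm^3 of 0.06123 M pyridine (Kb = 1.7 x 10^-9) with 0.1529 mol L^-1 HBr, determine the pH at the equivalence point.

3.29

n(C5H5N) = 0.06123 x 0.03695 = 0.002262 mol; V(HBr) at equivalence = 0.002262/0.1529 = 0.01480 L.
At equivalence the base is fully converted to C5H5NH+; total volume = 0.05175 L, so [C5H5NH+] = 0.002262/0.05175 = 0.04372 M.
Ka(C5H5NH+) = Kw/Kb = 1.0e-14 / 1.7 x 10^-9 = 5.88e-6.
[H^+] = sqrt(Ka x [C5H5NH+]) = sqrt(5.88e-6 x 0.04372) = 0.000507 M.
pH = -log(0.000507) = 3.29.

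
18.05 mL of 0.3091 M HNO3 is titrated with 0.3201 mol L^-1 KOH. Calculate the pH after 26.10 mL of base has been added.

12.80

n(acid) = 0.3091 x 0.01805 = 0.005579 mol; n(KOH) added = 0.3201 x 0.02610 = 0.008355 mol.
Base is in excess by 0.008355 - 0.005579 = 0.002775 mol in a total volume of 0.04415 L.
[OH^-] = 0.002775/0.04415 = 0.06286 M, so pOH = 1.20 and pH = 14.00 - 1.20 = 12.80.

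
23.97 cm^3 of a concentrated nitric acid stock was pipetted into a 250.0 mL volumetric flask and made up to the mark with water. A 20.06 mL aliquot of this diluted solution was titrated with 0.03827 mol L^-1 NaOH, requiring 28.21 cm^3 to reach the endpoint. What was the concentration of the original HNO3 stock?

0.561 M

n(NaOH) = 0.03827 x 0.02821 = 0.001080 mol.
n(HNO3) in the aliquot = 0.001080 mol.
[diluted HNO3] = 0.001080 / 0.02006 = 0.05382 M.
Dilution factor = 250.0/23.97 = 10.43, so [stock] = 0.05382 x 10.43 = 0.561 M.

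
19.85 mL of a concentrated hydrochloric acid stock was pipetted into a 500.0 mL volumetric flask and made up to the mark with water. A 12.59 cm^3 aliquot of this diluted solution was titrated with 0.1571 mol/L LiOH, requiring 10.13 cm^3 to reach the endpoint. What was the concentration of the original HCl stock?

3.18 M

n(LiOH) = 0.1571 x 0.01013 = 0.001591 mol.
n(HCl) in the aliquot = 0.001591 mol.
[diluted HCl] = 0.001591 / 0.01259 = 0.1264 M.
Dilution factor = 500.0/19.85 = 25.19, so [stock] = 0.1264 x 25.19 = 3.18 M.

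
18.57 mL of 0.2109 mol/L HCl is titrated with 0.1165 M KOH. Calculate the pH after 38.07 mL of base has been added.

n(acid) = 0.2109 x 0.01857 = 0.003916 mol; n(KOH) added = 0.1165 x 0.03807 = 0.004435 mol.
Base is in excess by 0.004435 - 0.003916 = 0.0005187 mol in a total volume of 0.05664 L.
[OH^-] = 0.0005187/0.05664 = 0.009159 M, so pOH = 2.04 and pH = 14.00 - 2.04 = 11.96.

11.96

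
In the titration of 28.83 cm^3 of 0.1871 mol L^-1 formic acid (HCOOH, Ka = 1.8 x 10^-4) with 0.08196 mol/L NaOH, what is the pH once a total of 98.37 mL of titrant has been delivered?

n(acid) = 0.1871 x 0.02883 = 0.005394 mol; n(NaOH) added = 0.08196 x 0.09837 = 0.008062 mol.
Base is in excess by 0.008062 - 0.005394 = 0.002668 mol in a total volume of 0.1272 L.
[OH^-] = 0.002668/0.1272 = 0.02098 M, so pOH = 1.68 and pH = 14.00 - 1.68 = 12.32.

12.32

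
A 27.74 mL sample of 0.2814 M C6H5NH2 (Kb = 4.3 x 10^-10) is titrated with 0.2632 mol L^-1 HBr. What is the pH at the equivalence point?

n(C6H5NH2) = 0.2814 x 0.02774 = 0.007806 mol; V(HBr) at equivalence = 0.007806/0.2632 = 0.02966 L.
At equivalence the base is fully converted to C6H5NH3+; total volume = 0.05740 L, so [C6H5NH3+] = 0.007806/0.05740 = 0.1360 M.
Ka(C6H5NH3+) = Kw/Kb = 1.0e-14 / 4.3 x 10^-10 = 2.33e-5.
[H^+] = sqrt(Ka x [C6H5NH3+]) = sqrt(2.33e-5 x 0.1360) = 0.00178 M.
pH = -log(0.00178) = 2.75.

2.75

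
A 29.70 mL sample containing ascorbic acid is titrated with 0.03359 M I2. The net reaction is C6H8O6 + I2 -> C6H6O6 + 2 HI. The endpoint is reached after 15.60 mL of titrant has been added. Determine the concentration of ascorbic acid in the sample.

0.0176 M

n(I2) = 0.03359 x 0.01560 = 0.0005240 mol.
From the balanced equation, 1 mol I2 reacts with 1 mol ascorbic acid, so n(ascorbic acid) = 0.0005240 x 1/1 = 0.0005240 mol.
[ascorbic acid] = 0.0005240 / 0.02970 L = 0.0176 M.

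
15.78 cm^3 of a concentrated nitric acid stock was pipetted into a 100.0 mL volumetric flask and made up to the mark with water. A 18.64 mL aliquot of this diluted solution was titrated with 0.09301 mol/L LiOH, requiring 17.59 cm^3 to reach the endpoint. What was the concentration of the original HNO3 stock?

0.556 M

n(LiOH) = 0.09301 x 0.01759 = 0.001636 mol.
n(HNO3) in the aliquot = 0.001636 mol.
[diluted HNO3] = 0.001636 / 0.01864 = 0.08777 M.
Dilution factor = 100.0/15.78 = 6.337, so [stock] = 0.08777 x 6.337 = 0.556 M.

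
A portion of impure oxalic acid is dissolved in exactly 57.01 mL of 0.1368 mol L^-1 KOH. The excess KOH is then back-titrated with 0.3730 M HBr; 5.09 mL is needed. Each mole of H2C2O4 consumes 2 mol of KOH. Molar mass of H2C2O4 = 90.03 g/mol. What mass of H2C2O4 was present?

0.266 g

Total n(KOH) added = 0.1368 x 0.05701 = 0.007799 mol.
n(HBr) used = 0.3730 x 0.005090 = 0.001899 mol, which equals the excess n(KOH).
So n(KOH) consumed by the sample = 0.007799 - 0.001899 = 0.005900 mol.
n(H2C2O4) = 0.005900 / 2 = 0.002950 mol.
mass = 0.002950 mol x 90.03 g/mol = 0.266 g.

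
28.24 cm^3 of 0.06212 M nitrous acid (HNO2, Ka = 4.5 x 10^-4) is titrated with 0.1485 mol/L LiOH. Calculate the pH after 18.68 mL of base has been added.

n(acid) = 0.06212 x 0.02824 = 0.001754 mol; n(LiOH) added = 0.1485 x 0.01868 = 0.002774 mol.
Base is in excess by 0.002774 - 0.001754 = 0.001020 mol in a total volume of 0.04692 L.
[OH^-] = 0.001020/0.04692 = 0.02173 M, so pOH = 1.66 and pH = 14.00 - 1.66 = 12.34.

12.34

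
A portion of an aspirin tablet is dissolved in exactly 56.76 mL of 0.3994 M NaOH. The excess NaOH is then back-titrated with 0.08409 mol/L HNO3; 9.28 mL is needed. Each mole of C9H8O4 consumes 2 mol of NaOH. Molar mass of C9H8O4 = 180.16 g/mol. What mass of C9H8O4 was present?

Total n(NaOH) added = 0.3994 x 0.05676 = 0.02267 mol.
n(HNO3) used = 0.08409 x 0.009280 = 0.0007804 mol, which equals the excess n(NaOH).
So n(NaOH) consumed by the sample = 0.02267 - 0.0007804 = 0.02189 mol.
n(C9H8O4) = 0.02189 / 2 = 0.01094 mol.
mass = 0.01094 mol x 180.16 g/mol = 1.97 g.

1.97 g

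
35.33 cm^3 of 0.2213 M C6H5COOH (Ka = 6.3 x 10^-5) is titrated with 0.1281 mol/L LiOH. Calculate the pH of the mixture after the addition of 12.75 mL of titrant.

Initial n(C6H5COOH) = 0.2213 x 0.03533 = 0.007819 mol.
n(LiOH) added = 0.1281 x 0.01275 = 0.001633 mol, converting that many moles of C6H5COOH to C6H5COO-.
Remaining n(C6H5COOH) = 0.006185 mol; n(C6H5COO-) = 0.001633 mol.
By Henderson-Hasselbalch, pH = pKa + log([A^-]/[HA]) = 4.20 + log(0.001633/0.006185) = 4.20 + (-0.58) = 3.62.

3.62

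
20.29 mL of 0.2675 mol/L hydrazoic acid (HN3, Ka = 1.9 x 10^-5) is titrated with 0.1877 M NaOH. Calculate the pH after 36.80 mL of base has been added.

n(acid) = 0.2675 x 0.02029 = 0.005428 mol; n(NaOH) added = 0.1877 x 0.03680 = 0.006907 mol.
Base is in excess by 0.006907 - 0.005428 = 0.001480 mol in a total volume of 0.05709 L.
[OH^-] = 0.001480/0.05709 = 0.02592 M, so pOH = 1.59 and pH = 14.00 - 1.59 = 12.41.

12.41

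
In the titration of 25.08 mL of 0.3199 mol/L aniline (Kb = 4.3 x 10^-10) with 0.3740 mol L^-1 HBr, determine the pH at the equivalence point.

2.70

n(C6H5NH2) = 0.3199 x 0.02508 = 0.008023 mol; V(HBr) at equivalence = 0.008023/0.3740 = 0.02145 L.
At equivalence the base is fully converted to C6H5NH3+; total volume = 0.04653 L, so [C6H5NH3+] = 0.008023/0.04653 = 0.1724 M.
Ka(C6H5NH3+) = Kw/Kb = 1.0e-14 / 4.3 x 10^-10 = 2.33e-5.
[H^+] = sqrt(Ka x [C6H5NH3+]) = sqrt(2.33e-5 x 0.1724) = 0.00200 M.
pH = -log(0.00200) = 2.70.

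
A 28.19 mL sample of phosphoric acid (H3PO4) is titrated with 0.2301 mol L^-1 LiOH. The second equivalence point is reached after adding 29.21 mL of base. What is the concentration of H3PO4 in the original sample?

n(LiOH) = 0.2301 x 0.02921 = 0.006721 mol.
At the second equivalence point, 2 mol OH^- react per mol H3PO4, so n(H3PO4) = 0.006721 / 2 = 0.003361 mol.
[H3PO4] = 0.003361 / 0.02819 L = 0.119 M.

0.119 M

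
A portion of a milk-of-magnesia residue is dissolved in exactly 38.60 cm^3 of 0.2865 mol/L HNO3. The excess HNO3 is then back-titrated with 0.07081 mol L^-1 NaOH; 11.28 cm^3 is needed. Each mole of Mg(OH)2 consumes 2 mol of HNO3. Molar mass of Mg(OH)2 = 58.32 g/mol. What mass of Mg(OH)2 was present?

Total n(HNO3) added = 0.2865 x 0.03860 = 0.01106 mol.
n(NaOH) used = 0.07081 x 0.01128 = 0.0007987 mol, which equals the excess n(HNO3).
So n(HNO3) consumed by the sample = 0.01106 - 0.0007987 = 0.01026 mol.
n(Mg(OH)2) = 0.01026 / 2 = 0.005130 mol.
mass = 0.005130 mol x 58.32 g/mol = 0.299 g.

0.299 g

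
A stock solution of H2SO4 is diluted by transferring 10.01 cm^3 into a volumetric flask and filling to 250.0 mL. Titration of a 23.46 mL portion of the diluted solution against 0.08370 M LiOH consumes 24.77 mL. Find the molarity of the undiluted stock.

n(LiOH) = 0.08370 x 0.02477 = 0.002073 mol.
n(H2SO4) in the aliquot = 0.002073 x 1/2 = 0.001037 mol.
[diluted H2SO4] = 0.001037 / 0.02346 = 0.04419 M.
Dilution factor = 250.0/10.01 = 24.98, so [stock] = 0.04419 x 24.98 = 1.10 M.

1.10 M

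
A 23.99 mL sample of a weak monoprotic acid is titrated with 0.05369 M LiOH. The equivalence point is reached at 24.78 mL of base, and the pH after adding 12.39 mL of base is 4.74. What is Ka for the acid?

12.39 mL is half of the equivalence volume, so this is the half-equivalence point where [HA] = [A^-].
At half-equivalence pH = pKa, so pKa = 4.74.
Ka = 10^(-4.74) = 1.8 x 10^-5.

1.8 x 10^-5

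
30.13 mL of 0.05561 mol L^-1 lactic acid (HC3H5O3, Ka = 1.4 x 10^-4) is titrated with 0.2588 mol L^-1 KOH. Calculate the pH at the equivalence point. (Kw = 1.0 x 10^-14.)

n(HC3H5O3) = 0.05561 x 0.03013 = 0.001676 mol; V(KOH) at equivalence = 0.001676/0.2588 = 0.006474 L.
At equivalence all the acid is converted to C3H5O3-; total volume = 0.03013 + 0.006474 = 0.03660 L, so [C3H5O3-] = 0.001676/0.03660 = 0.04577 M.
Kb = Kw/Ka = 1.0e-14 / 1.4 x 10^-4 = 7.14e-11.
[OH^-] = sqrt(Kb x [C3H5O3-]) = sqrt(7.14e-11 x 0.04577) = 1.81e-6 M.
pOH = 5.74, so pH = 14.00 - 5.74 = 8.26.

8.26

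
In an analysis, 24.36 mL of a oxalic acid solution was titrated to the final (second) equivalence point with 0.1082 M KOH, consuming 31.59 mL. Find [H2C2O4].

0.0702 M

n(KOH) = 0.1082 x 0.03159 = 0.003418 mol.
At the final (second) equivalence point, 2 mol OH^- react per mol H2C2O4, so n(H2C2O4) = 0.003418 / 2 = 0.001709 mol.
[H2C2O4] = 0.001709 / 0.02436 L = 0.0702 M.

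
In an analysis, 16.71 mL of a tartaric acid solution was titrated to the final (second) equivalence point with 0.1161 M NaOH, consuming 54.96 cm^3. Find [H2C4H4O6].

0.191 M

n(NaOH) = 0.1161 x 0.05496 = 0.006381 mol.
At the final (second) equivalence point, 2 mol OH^- react per mol H2C4H4O6, so n(H2C4H4O6) = 0.006381 / 2 = 0.003190 mol.
[H2C4H4O6] = 0.003190 / 0.01671 L = 0.191 M.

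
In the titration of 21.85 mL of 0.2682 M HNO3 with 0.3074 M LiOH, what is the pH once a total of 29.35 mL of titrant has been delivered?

n(acid) = 0.2682 x 0.02185 = 0.005860 mol; n(LiOH) added = 0.3074 x 0.02935 = 0.009022 mol.
Base is in excess by 0.009022 - 0.005860 = 0.003162 mol in a total volume of 0.05120 L.
[OH^-] = 0.003162/0.05120 = 0.06176 M, so pOH = 1.21 and pH = 14.00 - 1.21 = 12.79.

12.79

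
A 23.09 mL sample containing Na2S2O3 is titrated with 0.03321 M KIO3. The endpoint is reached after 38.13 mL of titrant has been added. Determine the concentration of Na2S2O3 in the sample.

0.329 M

n(KIO3) = 0.03321 x 0.03813 = 0.001266 mol.
From the balanced equation, 1 mol KIO3 reacts with 6 mol Na2S2O3, so n(Na2S2O3) = 0.001266 x 6/1 = 0.007598 mol.
[Na2S2O3] = 0.007598 / 0.02309 L = 0.329 M.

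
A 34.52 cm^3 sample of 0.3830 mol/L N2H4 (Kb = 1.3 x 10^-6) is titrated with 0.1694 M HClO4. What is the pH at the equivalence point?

4.52

n(N2H4) = 0.3830 x 0.03452 = 0.01322 mol; V(HClO4) at equivalence = 0.01322/0.1694 = 0.07805 L.
At equivalence the base is fully converted to N2H5+; total volume = 0.1126 L, so [N2H5+] = 0.01322/0.1126 = 0.1175 M.
Ka(N2H5+) = Kw/Kb = 1.0e-14 / 1.3 x 10^-6 = 7.69e-9.
[H^+] = sqrt(Ka x [N2H5+]) = sqrt(7.69e-9 x 0.1175) = 3.01e-5 M.
pH = -log(3.01e-5) = 4.52.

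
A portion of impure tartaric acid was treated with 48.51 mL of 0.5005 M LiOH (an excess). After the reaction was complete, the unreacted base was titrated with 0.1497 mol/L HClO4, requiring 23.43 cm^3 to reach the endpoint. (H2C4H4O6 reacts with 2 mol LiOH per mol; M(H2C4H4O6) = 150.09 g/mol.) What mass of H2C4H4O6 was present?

1.56 g

Total n(LiOH) added = 0.5005 x 0.04851 = 0.02428 mol.
n(HClO4) used = 0.1497 x 0.02343 = 0.003507 mol, which equals the excess n(LiOH).
So n(LiOH) consumed by the sample = 0.02428 - 0.003507 = 0.02077 mol.
n(H2C4H4O6) = 0.02077 / 2 = 0.01039 mol.
mass = 0.01039 mol x 150.09 g/mol = 1.56 g.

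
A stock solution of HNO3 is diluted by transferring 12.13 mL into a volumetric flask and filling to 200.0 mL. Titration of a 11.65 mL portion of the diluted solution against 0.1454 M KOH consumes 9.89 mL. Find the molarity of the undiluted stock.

2.04 M

n(KOH) = 0.1454 x 0.009890 = 0.001438 mol.
n(HNO3) in the aliquot = 0.001438 mol.
[diluted HNO3] = 0.001438 / 0.01165 = 0.1234 M.
Dilution factor = 200.0/12.13 = 16.49, so [stock] = 0.1234 x 16.49 = 2.04 M.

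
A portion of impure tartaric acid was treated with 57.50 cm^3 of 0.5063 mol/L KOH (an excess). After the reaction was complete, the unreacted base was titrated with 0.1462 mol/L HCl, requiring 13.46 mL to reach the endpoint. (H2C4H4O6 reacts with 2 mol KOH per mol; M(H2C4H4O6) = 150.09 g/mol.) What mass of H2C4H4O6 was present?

2.04 g

Total n(KOH) added = 0.5063 x 0.05750 = 0.02911 mol.
n(HCl) used = 0.1462 x 0.01346 = 0.001968 mol, which equals the excess n(KOH).
So n(KOH) consumed by the sample = 0.02911 - 0.001968 = 0.02714 mol.
n(H2C4H4O6) = 0.02714 / 2 = 0.01357 mol.
mass = 0.01357 mol x 150.09 g/mol = 2.04 g.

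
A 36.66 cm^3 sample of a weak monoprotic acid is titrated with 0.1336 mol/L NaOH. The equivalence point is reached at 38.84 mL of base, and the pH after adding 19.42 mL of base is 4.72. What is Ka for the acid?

1.9 x 10^-5

19.42 mL is half of the equivalence volume, so this is the half-equivalence point where [HA] = [A^-].
At half-equivalence pH = pKa, so pKa = 4.72.
Ka = 10^(-4.72) = 1.9 x 10^-5.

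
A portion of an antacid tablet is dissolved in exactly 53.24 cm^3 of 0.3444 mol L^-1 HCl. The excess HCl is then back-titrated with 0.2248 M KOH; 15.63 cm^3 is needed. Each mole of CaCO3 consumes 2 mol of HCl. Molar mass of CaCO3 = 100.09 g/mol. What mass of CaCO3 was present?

0.742 g

Total n(HCl) added = 0.3444 x 0.05324 = 0.01834 mol.
n(KOH) used = 0.2248 x 0.01563 = 0.003514 mol, which equals the excess n(HCl).
So n(HCl) consumed by the sample = 0.01834 - 0.003514 = 0.01482 mol.
n(CaCO3) = 0.01482 / 2 = 0.007411 mol.
mass = 0.007411 mol x 100.09 g/mol = 0.742 g.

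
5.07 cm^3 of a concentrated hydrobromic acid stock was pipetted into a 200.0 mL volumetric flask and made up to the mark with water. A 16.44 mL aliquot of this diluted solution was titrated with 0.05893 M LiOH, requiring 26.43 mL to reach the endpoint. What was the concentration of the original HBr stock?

3.74 M

n(LiOH) = 0.05893 x 0.02643 = 0.001558 mol.
n(HBr) in the aliquot = 0.001558 mol.
[diluted HBr] = 0.001558 / 0.01644 = 0.09474 M.
Dilution factor = 200.0/5.070 = 39.45, so [stock] = 0.09474 x 39.45 = 3.74 M.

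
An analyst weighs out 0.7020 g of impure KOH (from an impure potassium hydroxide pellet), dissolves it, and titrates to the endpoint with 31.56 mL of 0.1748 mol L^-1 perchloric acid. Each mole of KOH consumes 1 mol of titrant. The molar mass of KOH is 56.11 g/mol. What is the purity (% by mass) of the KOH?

n(HClO4) = 0.1748 x 0.03156 = 0.005517 mol.
n(KOH) = 0.005517 / 1 = 0.005517 mol.
mass of KOH = 0.005517 x 56.11 = 0.3095 g.
% purity = 0.3095 / 0.7020 x 100 = 44.1%.

44.1%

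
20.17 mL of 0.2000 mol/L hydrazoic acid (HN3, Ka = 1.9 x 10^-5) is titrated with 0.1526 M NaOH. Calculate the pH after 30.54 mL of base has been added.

12.09

n(acid) = 0.2000 x 0.02017 = 0.004034 mol; n(NaOH) added = 0.1526 x 0.03054 = 0.004660 mol.
Base is in excess by 0.004660 - 0.004034 = 0.0006264 mol in a total volume of 0.05071 L.
[OH^-] = 0.0006264/0.05071 = 0.01235 M, so pOH = 1.91 and pH = 14.00 - 1.91 = 12.09.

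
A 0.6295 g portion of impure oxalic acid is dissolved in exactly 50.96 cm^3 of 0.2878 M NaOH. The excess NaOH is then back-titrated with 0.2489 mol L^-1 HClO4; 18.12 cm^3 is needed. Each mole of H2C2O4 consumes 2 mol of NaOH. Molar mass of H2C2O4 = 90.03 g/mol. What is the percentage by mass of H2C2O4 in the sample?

Total n(NaOH) added = 0.2878 x 0.05096 = 0.01467 mol.
n(HClO4) used = 0.2489 x 0.01812 = 0.004510 mol, which equals the excess n(NaOH).
So n(NaOH) consumed by the sample = 0.01467 - 0.004510 = 0.01016 mol.
n(H2C2O4) = 0.01016 / 2 = 0.005078 mol.
mass H2C2O4 = 0.005078 x 90.03 = 0.4572 g, so %H2C2O4 = 0.4572/0.6295 x 100 = 72.6%.

72.6%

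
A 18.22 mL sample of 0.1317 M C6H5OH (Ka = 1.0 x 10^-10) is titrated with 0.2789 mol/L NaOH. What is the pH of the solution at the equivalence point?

11.48

n(C6H5OH) = 0.1317 x 0.01822 = 0.002400 mol; V(NaOH) at equivalence = 0.002400/0.2789 = 0.008604 L.
At equivalence all the acid is converted to C6H5O-; total volume = 0.01822 + 0.008604 = 0.02682 L, so [C6H5O-] = 0.002400/0.02682 = 0.08946 M.
Kb = Kw/Ka = 1.0e-14 / 1.0 x 10^-10 = 0.000100.
[OH^-] = sqrt(Kb x [C6H5O-]) = sqrt(0.000100 x 0.08946) = 0.00299 M.
pOH = 2.52, so pH = 14.00 - 2.52 = 11.48.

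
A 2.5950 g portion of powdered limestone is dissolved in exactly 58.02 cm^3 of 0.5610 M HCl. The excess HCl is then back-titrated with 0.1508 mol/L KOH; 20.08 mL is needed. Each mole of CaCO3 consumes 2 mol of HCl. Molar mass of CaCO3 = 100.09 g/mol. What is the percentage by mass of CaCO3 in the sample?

Total n(HCl) added = 0.5610 x 0.05802 = 0.03255 mol.
n(KOH) used = 0.1508 x 0.02008 = 0.003028 mol, which equals the excess n(HCl).
So n(HCl) consumed by the sample = 0.03255 - 0.003028 = 0.02952 mol.
n(CaCO3) = 0.02952 / 2 = 0.01476 mol.
mass CaCO3 = 0.01476 x 100.09 = 1.477 g, so %CaCO3 = 1.477/2.5950 x 100 = 56.9%.

56.9%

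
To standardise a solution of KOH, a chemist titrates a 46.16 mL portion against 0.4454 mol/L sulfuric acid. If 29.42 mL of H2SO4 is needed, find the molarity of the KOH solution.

n(H2SO4) delivered = 0.4454 x 0.02942 = 0.01310 mol.
The reaction is 2 KOH + 1 H2SO4, so n(KOH) = 0.01310 x 2/1 = 0.02621 mol.
[KOH] = 0.02621 mol / 0.04616 L = 0.568 M.

0.568 M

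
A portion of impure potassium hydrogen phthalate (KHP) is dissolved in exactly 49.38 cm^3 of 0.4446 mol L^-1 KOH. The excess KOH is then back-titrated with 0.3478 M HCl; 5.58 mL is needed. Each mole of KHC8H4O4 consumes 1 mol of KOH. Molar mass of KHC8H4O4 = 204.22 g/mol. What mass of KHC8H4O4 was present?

4.09 g

Total n(KOH) added = 0.4446 x 0.04938 = 0.02195 mol.
n(HCl) used = 0.3478 x 0.005580 = 0.001941 mol, which equals the excess n(KOH).
So n(KOH) consumed by the sample = 0.02195 - 0.001941 = 0.02001 mol.
n(KHC8H4O4) = 0.02001 / 1 = 0.02001 mol.
mass = 0.02001 mol x 204.22 g/mol = 4.09 g.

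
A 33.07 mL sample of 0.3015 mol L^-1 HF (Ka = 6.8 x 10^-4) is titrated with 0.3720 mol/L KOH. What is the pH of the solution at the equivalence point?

8.19

n(HF) = 0.3015 x 0.03307 = 0.009971 mol; V(KOH) at equivalence = 0.009971/0.3720 = 0.02680 L.
At equivalence all the acid is converted to F-; total volume = 0.03307 + 0.02680 = 0.05987 L, so [F-] = 0.009971/0.05987 = 0.1665 M.
Kb = Kw/Ka = 1.0e-14 / 6.8 x 10^-4 = 1.47e-11.
[OH^-] = sqrt(Kb x [F-]) = sqrt(1.47e-11 x 0.1665) = 1.56e-6 M.
pOH = 5.81, so pH = 14.00 - 5.81 = 8.19.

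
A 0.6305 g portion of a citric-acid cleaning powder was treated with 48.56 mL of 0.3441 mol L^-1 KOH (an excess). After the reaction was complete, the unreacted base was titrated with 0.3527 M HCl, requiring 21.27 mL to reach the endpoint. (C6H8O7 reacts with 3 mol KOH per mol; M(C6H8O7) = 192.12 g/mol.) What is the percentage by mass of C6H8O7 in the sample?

Total n(KOH) added = 0.3441 x 0.04856 = 0.01671 mol.
n(HCl) used = 0.3527 x 0.02127 = 0.007502 mol, which equals the excess n(KOH).
So n(KOH) consumed by the sample = 0.01671 - 0.007502 = 0.009208 mol.
n(C6H8O7) = 0.009208 / 3 = 0.003069 mol.
mass C6H8O7 = 0.003069 x 192.12 = 0.5897 g, so %C6H8O7 = 0.5897/0.6305 x 100 = 93.5%.

93.5%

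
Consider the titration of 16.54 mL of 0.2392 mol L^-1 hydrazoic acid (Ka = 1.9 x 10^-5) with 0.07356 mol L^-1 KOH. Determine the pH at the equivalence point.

8.74

n(HN3) = 0.2392 x 0.01654 = 0.003956 mol; V(KOH) at equivalence = 0.003956/0.07356 = 0.05378 L.
At equivalence all the acid is converted to N3-; total volume = 0.01654 + 0.05378 = 0.07032 L, so [N3-] = 0.003956/0.07032 = 0.05626 M.
Kb = Kw/Ka = 1.0e-14 / 1.9 x 10^-5 = 5.26e-10.
[OH^-] = sqrt(Kb x [N3-]) = sqrt(5.26e-10 x 0.05626) = 5.44e-6 M.
pOH = 5.26, so pH = 14.00 - 5.26 = 8.74.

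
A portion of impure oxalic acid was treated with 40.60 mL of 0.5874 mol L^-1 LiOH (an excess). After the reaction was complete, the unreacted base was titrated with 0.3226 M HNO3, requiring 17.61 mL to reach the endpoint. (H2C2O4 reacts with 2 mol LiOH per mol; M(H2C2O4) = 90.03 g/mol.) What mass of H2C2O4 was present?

Total n(LiOH) added = 0.5874 x 0.04060 = 0.02385 mol.
n(HNO3) used = 0.3226 x 0.01761 = 0.005681 mol, which equals the excess n(LiOH).
So n(LiOH) consumed by the sample = 0.02385 - 0.005681 = 0.01817 mol.
n(H2C2O4) = 0.01817 / 2 = 0.009084 mol.
mass = 0.009084 mol x 90.03 g/mol = 0.818 g.

0.818 g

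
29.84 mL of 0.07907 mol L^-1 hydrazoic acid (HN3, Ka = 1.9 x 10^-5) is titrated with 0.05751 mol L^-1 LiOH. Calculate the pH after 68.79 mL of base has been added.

12.21

n(acid) = 0.07907 x 0.02984 = 0.002359 mol; n(LiOH) added = 0.05751 x 0.06879 = 0.003956 mol.
Base is in excess by 0.003956 - 0.002359 = 0.001597 mol in a total volume of 0.09863 L.
[OH^-] = 0.001597/0.09863 = 0.01619 M, so pOH = 1.79 and pH = 14.00 - 1.79 = 12.21.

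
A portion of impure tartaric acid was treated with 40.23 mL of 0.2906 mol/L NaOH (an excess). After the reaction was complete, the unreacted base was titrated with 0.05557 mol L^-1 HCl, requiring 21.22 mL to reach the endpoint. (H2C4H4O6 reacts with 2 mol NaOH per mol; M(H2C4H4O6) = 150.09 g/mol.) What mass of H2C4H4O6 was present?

0.789 g

Total n(NaOH) added = 0.2906 x 0.04023 = 0.01169 mol.
n(HCl) used = 0.05557 x 0.02122 = 0.001179 mol, which equals the excess n(NaOH).
So n(NaOH) consumed by the sample = 0.01169 - 0.001179 = 0.01051 mol.
n(H2C4H4O6) = 0.01051 / 2 = 0.005256 mol.
mass = 0.005256 mol x 150.09 g/mol = 0.789 g.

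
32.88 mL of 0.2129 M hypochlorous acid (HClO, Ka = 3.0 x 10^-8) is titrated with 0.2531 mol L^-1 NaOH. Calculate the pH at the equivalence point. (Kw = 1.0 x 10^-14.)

10.29

n(HClO) = 0.2129 x 0.03288 = 0.007000 mol; V(NaOH) at equivalence = 0.007000/0.2531 = 0.02766 L.
At equivalence all the acid is converted to ClO-; total volume = 0.03288 + 0.02766 = 0.06054 L, so [ClO-] = 0.007000/0.06054 = 0.1156 M.
Kb = Kw/Ka = 1.0e-14 / 3.0 x 10^-8 = 3.33e-7.
[OH^-] = sqrt(Kb x [ClO-]) = sqrt(3.33e-7 x 0.1156) = 0.000196 M.
pOH = 3.71, so pH = 14.00 - 3.71 = 10.29.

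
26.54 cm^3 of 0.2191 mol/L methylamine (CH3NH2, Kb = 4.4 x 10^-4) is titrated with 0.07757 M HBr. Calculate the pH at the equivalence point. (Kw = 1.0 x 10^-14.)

n(CH3NH2) = 0.2191 x 0.02654 = 0.005815 mol; V(HBr) at equivalence = 0.005815/0.07757 = 0.07496 L.
At equivalence the base is fully converted to CH3NH3+; total volume = 0.1015 L, so [CH3NH3+] = 0.005815/0.1015 = 0.05729 M.
Ka(CH3NH3+) = Kw/Kb = 1.0e-14 / 4.4 x 10^-4 = 2.27e-11.
[H^+] = sqrt(Ka x [CH3NH3+]) = sqrt(2.27e-11 x 0.05729) = 1.14e-6 M.
pH = -log(1.14e-6) = 5.94.

5.94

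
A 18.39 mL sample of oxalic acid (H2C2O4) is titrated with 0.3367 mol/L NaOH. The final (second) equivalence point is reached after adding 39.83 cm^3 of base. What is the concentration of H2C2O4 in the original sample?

n(NaOH) = 0.3367 x 0.03983 = 0.01341 mol.
At the final (second) equivalence point, 2 mol OH^- react per mol H2C2O4, so n(H2C2O4) = 0.01341 / 2 = 0.006705 mol.
[H2C2O4] = 0.006705 / 0.01839 L = 0.365 M.

0.365 M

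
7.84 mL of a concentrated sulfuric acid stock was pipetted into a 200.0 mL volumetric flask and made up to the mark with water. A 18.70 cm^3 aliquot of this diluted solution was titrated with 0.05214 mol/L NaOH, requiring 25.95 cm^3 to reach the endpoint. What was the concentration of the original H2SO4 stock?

0.923 M

n(NaOH) = 0.05214 x 0.02595 = 0.001353 mol.
n(H2SO4) in the aliquot = 0.001353 x 1/2 = 0.0006765 mol.
[diluted H2SO4] = 0.0006765 / 0.01870 = 0.03618 M.
Dilution factor = 200.0/7.840 = 25.51, so [stock] = 0.03618 x 25.51 = 0.923 M.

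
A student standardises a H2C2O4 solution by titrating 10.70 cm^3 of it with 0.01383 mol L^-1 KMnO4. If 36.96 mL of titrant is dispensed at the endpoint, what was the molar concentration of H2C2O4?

n(KMnO4) = 0.01383 x 0.03696 = 0.0005112 mol.
From the balanced equation, 2 mol KMnO4 reacts with 5 mol H2C2O4, so n(H2C2O4) = 0.0005112 x 5/2 = 0.001278 mol.
[H2C2O4] = 0.001278 / 0.01070 L = 0.119 M.

0.119 M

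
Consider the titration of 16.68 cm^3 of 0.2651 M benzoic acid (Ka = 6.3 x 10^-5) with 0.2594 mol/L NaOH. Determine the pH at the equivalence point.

8.66

n(C6H5COOH) = 0.2651 x 0.01668 = 0.004422 mol; V(NaOH) at equivalence = 0.004422/0.2594 = 0.01705 L.
At equivalence all the acid is converted to C6H5COO-; total volume = 0.01668 + 0.01705 = 0.03373 L, so [C6H5COO-] = 0.004422/0.03373 = 0.1311 M.
Kb = Kw/Ka = 1.0e-14 / 6.3 x 10^-5 = 1.59e-10.
[OH^-] = sqrt(Kb x [C6H5COO-]) = sqrt(1.59e-10 x 0.1311) = 4.56e-6 M.
pOH = 5.34, so pH = 14.00 - 5.34 = 8.66.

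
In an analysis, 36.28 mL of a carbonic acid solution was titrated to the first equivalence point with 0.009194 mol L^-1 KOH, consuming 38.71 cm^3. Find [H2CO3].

0.00981 M

n(KOH) = 0.009194 x 0.03871 = 0.0003559 mol.
At the first equivalence point, 1 mol OH^- react per mol H2CO3, so n(H2CO3) = 0.0003559 / 1 = 0.0003559 mol.
[H2CO3] = 0.0003559 / 0.03628 L = 0.00981 M.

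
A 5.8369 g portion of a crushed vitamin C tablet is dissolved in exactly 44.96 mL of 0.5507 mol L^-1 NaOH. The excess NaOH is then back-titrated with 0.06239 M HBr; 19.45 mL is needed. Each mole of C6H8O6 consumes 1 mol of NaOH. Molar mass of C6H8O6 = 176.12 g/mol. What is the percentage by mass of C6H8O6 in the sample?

Total n(NaOH) added = 0.5507 x 0.04496 = 0.02476 mol.
n(HBr) used = 0.06239 x 0.01945 = 0.001213 mol, which equals the excess n(NaOH).
So n(NaOH) consumed by the sample = 0.02476 - 0.001213 = 0.02355 mol.
n(C6H8O6) = 0.02355 / 1 = 0.02355 mol.
mass C6H8O6 = 0.02355 x 176.12 = 4.147 g, so %C6H8O6 = 4.147/5.8369 x 100 = 71.0%.

71.0%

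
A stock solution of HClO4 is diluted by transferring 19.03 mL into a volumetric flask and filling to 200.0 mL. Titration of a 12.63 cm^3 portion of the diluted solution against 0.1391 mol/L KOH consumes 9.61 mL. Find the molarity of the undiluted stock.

1.11 M

n(KOH) = 0.1391 x 0.009610 = 0.001337 mol.
n(HClO4) in the aliquot = 0.001337 mol.
[diluted HClO4] = 0.001337 / 0.01263 = 0.1058 M.
Dilution factor = 200.0/19.03 = 10.51, so [stock] = 0.1058 x 10.51 = 1.11 M.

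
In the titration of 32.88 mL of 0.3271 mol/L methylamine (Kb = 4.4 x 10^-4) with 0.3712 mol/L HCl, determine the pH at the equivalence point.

n(CH3NH2) = 0.3271 x 0.03288 = 0.01076 mol; V(HCl) at equivalence = 0.01076/0.3712 = 0.02897 L.
At equivalence the base is fully converted to CH3NH3+; total volume = 0.06185 L, so [CH3NH3+] = 0.01076/0.06185 = 0.1739 M.
Ka(CH3NH3+) = Kw/Kb = 1.0e-14 / 4.4 x 10^-4 = 2.27e-11.
[H^+] = sqrt(Ka x [CH3NH3+]) = sqrt(2.27e-11 x 0.1739) = 1.99e-6 M.
pH = -log(1.99e-6) = 5.70.

5.70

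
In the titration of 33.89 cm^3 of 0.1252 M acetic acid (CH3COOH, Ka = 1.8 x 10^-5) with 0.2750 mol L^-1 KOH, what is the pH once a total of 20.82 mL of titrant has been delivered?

n(acid) = 0.1252 x 0.03389 = 0.004243 mol; n(KOH) added = 0.2750 x 0.02082 = 0.005726 mol.
Base is in excess by 0.005726 - 0.004243 = 0.001482 mol in a total volume of 0.05471 L.
[OH^-] = 0.001482/0.05471 = 0.02710 M, so pOH = 1.57 and pH = 14.00 - 1.57 = 12.43.

12.43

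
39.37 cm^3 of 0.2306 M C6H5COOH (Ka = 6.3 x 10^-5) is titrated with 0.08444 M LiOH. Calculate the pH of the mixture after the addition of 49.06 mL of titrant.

4.12

Initial n(C6H5COOH) = 0.2306 x 0.03937 = 0.009079 mol.
n(LiOH) added = 0.08444 x 0.04906 = 0.004143 mol, converting that many moles of C6H5COOH to C6H5COO-.
Remaining n(C6H5COOH) = 0.004936 mol; n(C6H5COO-) = 0.004143 mol.
By Henderson-Hasselbalch, pH = pKa + log([A^-]/[HA]) = 4.20 + log(0.004143/0.004936) = 4.20 + (-0.08) = 4.12.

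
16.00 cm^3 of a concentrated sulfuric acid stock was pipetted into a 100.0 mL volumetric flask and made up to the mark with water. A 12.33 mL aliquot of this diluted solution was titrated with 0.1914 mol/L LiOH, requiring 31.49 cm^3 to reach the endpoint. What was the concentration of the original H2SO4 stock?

1.53 M

n(LiOH) = 0.1914 x 0.03149 = 0.006027 mol.
n(H2SO4) in the aliquot = 0.006027 x 1/2 = 0.003014 mol.
[diluted H2SO4] = 0.003014 / 0.01233 = 0.2444 M.
Dilution factor = 100.0/16.00 = 6.250, so [stock] = 0.2444 x 6.250 = 1.53 M.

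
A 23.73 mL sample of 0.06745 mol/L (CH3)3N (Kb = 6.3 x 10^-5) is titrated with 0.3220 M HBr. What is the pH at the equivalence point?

5.53

n((CH3)3N) = 0.06745 x 0.02373 = 0.001601 mol; V(HBr) at equivalence = 0.001601/0.3220 = 0.004971 L.
At equivalence the base is fully converted to (CH3)3NH+; total volume = 0.02870 L, so [(CH3)3NH+] = 0.001601/0.02870 = 0.05577 M.
Ka((CH3)3NH+) = Kw/Kb = 1.0e-14 / 6.3 x 10^-5 = 1.59e-10.
[H^+] = sqrt(Ka x [(CH3)3NH+]) = sqrt(1.59e-10 x 0.05577) = 2.98e-6 M.
pH = -log(2.98e-6) = 5.53.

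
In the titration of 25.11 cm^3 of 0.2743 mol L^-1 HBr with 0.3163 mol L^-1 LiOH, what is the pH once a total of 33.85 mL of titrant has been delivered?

12.81

n(acid) = 0.2743 x 0.02511 = 0.006888 mol; n(LiOH) added = 0.3163 x 0.03385 = 0.01071 mol.
Base is in excess by 0.01071 - 0.006888 = 0.003819 mol in a total volume of 0.05896 L.
[OH^-] = 0.003819/0.05896 = 0.06477 M, so pOH = 1.19 and pH = 14.00 - 1.19 = 12.81.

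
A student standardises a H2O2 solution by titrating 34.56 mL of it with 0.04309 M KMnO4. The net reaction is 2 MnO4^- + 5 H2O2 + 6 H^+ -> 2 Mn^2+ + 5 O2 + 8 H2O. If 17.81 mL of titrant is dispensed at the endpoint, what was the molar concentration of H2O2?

0.0555 M

n(KMnO4) = 0.04309 x 0.01781 = 0.0007674 mol.
From the balanced equation, 2 mol KMnO4 reacts with 5 mol H2O2, so n(H2O2) = 0.0007674 x 5/2 = 0.001919 mol.
[H2O2] = 0.001919 / 0.03456 L = 0.0555 M.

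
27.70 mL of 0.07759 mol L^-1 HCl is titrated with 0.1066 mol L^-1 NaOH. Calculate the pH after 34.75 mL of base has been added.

n(acid) = 0.07759 x 0.02770 = 0.002149 mol; n(NaOH) added = 0.1066 x 0.03475 = 0.003704 mol.
Base is in excess by 0.003704 - 0.002149 = 0.001555 mol in a total volume of 0.06245 L.
[OH^-] = 0.001555/0.06245 = 0.02490 M, so pOH = 1.60 and pH = 14.00 - 1.60 = 12.40.

12.40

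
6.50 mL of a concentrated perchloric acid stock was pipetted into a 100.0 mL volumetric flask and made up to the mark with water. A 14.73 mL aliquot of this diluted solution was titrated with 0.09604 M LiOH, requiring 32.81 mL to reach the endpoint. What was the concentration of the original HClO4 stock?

n(LiOH) = 0.09604 x 0.03281 = 0.003151 mol.
n(HClO4) in the aliquot = 0.003151 mol.
[diluted HClO4] = 0.003151 / 0.01473 = 0.2139 M.
Dilution factor = 100.0/6.500 = 15.38, so [stock] = 0.2139 x 15.38 = 3.29 M.

3.29 M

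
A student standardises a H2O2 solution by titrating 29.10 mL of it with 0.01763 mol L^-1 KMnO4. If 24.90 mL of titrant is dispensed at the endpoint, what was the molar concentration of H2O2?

0.0377 M

n(KMnO4) = 0.01763 x 0.02490 = 0.0004390 mol.
From the balanced equation, 2 mol KMnO4 reacts with 5 mol H2O2, so n(H2O2) = 0.0004390 x 5/2 = 0.001097 mol.
[H2O2] = 0.001097 / 0.02910 L = 0.0377 M.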